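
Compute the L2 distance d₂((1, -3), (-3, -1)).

√(Σ(x_i - y_i)²) = √((1 - (-3))² + (-3 - (-1))²)
= √(4² + (-2)²) = √(16 + 4) = √20 ≈ 4.4721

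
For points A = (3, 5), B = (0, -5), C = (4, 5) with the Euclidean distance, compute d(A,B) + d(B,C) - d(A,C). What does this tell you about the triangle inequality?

d(A,B) = √(3² + 10²) = √109 ≈ 10.4403, d(B,C) = √(4² + 10²) = √116 ≈ 10.7703, d(A,C) = √(1² + 0²) = √1 = 1.
d(A,B) + d(B,C) - d(A,C) = 10.4403 + 10.7703 - 1 = 21.2106 - 1 = 20.2106 (to 4 decimal places). This is ≥ 0, so the triangle inequality holds for these points.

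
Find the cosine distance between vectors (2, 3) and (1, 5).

With u = (2, 3), v = (1, 5):
u·v = 2·1 + 3·5 = 2 + 15 = 17.
|u| = √(2² + 3²) = √13, |v| = √(1² + 5²) = √26, so |u||v| = √(13·26) = √338.
cos θ = (u·v)/(|u||v|) = 17/√338 ≈ 0.9247
Cosine distance = 1 - cos θ ≈ 1 - 0.9247 = 0.0753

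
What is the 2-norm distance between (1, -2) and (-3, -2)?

(Σ|x_i - y_i|^2)^(1/2) = (|1 - (-3)|^2 + |-2 - (-2)|^2)^(1/2)
= (4^2 + 0^2)^(1/2) = (16 + 0)^(1/2) = (16)^(1/2) = 4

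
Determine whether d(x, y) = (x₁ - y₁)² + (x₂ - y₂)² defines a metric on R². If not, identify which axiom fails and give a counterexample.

No. The squared Euclidean distance fails the triangle inequality. Counterexample: x = (0, 0), y = (4, 1), z = (8, 2). d(x,z) = 8² + 2² = 68, but d(x,y) + d(y,z) = (4² + 1²) + (4² + 1²) = 17 + 17 = 34. Since 68 > 34, the triangle inequality is violated. (Note: √d, the ordinary Euclidean distance, IS a metric.)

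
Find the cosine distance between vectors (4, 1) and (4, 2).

With u = (4, 1), v = (4, 2):
u·v = 4·4 + 1·2 = 16 + 2 = 18.
|u| = √(4² + 1²) = √17, |v| = √(4² + 2²) = √20, so |u||v| = √(17·20) = √340.
cos θ = (u·v)/(|u||v|) = 18/√340 ≈ 0.9762
Cosine distance = 1 - cos θ ≈ 1 - 0.9762 = 0.0238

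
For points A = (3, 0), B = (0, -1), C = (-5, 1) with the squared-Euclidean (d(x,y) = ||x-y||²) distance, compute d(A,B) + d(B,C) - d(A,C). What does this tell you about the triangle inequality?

d(A,B) = 3² + 1² = 10, d(B,C) = 5² + 2² = 29, d(A,C) = 8² + 1² = 65.
d(A,B) + d(B,C) - d(A,C) = 10 + 29 - 65 = 39 - 65 = -26. This is < 0, so the triangle inequality FAILS for these points (squared-Euclidean is not a metric).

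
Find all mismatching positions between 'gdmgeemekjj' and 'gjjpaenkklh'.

Differing positions: 2, 3, 4, 5, 7, 8, 10, 11. Hamming distance = 8.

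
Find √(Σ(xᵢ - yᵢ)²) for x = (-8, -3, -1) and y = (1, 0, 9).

√(Σ(x_i - y_i)²) = √((-8 - 1)² + (-3 - 0)² + (-1 - 9)²)
= √((-9)² + (-3)² + (-10)²) = √(81 + 9 + 100) = √190 ≈ 13.784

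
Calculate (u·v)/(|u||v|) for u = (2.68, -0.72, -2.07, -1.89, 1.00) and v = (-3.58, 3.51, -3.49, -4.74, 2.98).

With u = (2.68, -0.72, -2.07, -1.89, 1.00), v = (-3.58, 3.51, -3.49, -4.74, 2.98):
u·v = 2.68·(-3.58) + (-0.72)·3.51 + (-2.07)·(-3.49) + (-1.89)·(-4.74) + 1·2.98 = (-9.5944) + (-2.5272) + 7.2243 + 8.9586 + 2.98 = 7.0413.
|u| = √(2.68² + (-0.72)² + (-2.07)² + (-1.89)² + 1²) = √(7.1824 + 0.5184 + 4.2849 + 3.5721 + 1) = √16.5578, |v| = √((-3.58)² + 3.51² + (-3.49)² + (-4.74)² + 2.98²) = √(12.8164 + 12.3201 + 12.1801 + 22.4676 + 8.8804) = √68.6646.
cos θ = (u·v)/(|u||v|) = 7.0413/(√16.5578·√68.6646) ≈ 0.2088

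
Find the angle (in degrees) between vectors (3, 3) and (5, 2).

With u = (3, 3), v = (5, 2):
u·v = 3·5 + 3·2 = 15 + 6 = 21.
|u| = √(3² + 3²) = √18, |v| = √(5² + 2²) = √29, so |u||v| = √(18·29) = √522.
cos θ = (u·v)/(|u||v|) = 21/√522 ≈ 0.919145
θ = arccos(0.919145) ≈ 23.2°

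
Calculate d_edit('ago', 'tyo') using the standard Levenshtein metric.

Let D[i][j] be the edit distance between the first i characters of 'ago' and the first j characters of 'tyo', with D[i][0] = i, D[0][j] = j, and D[i][j] = D[i-1][j-1] if the characters match, else 1 + min(D[i-1][j], D[i][j-1], D[i-1][j-1]). Filling the table (rows: prefixes of 'ago', columns: prefixes of 'tyo'):
     ε  t  y  o
  ε  0  1  2  3
  a  1  1  2  3
  g  2  2  2  3
  o  3  3  3  2
The bottom-right entry gives D[3][3] = 2, so no sequence of fewer than 2 edits works. Backtracking through the table gives one optimal edit sequence (2 edits):
  ago → tgo (sub a→t @1)
  tgo → tyo (sub g→y @2)
Edit distance = 2.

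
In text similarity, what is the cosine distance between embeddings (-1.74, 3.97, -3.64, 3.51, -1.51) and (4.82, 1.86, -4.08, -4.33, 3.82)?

With u = (-1.74, 3.97, -3.64, 3.51, -1.51), v = (4.82, 1.86, -4.08, -4.33, 3.82):
u·v = (-1.74)·4.82 + 3.97·1.86 + (-3.64)·(-4.08) + 3.51·(-4.33) + (-1.51)·3.82 = (-8.3868) + 7.3842 + 14.8512 + (-15.1983) + (-5.7682) = -7.1179.
|u| = √((-1.74)² + 3.97² + (-3.64)² + 3.51² + (-1.51)²) = √(3.0276 + 15.7609 + 13.2496 + 12.3201 + 2.2801) = √46.6383, |v| = √(4.82² + 1.86² + (-4.08)² + (-4.33)² + 3.82²) = √(23.2324 + 3.4596 + 16.6464 + 18.7489 + 14.5924) = √76.6797.
cos θ = (u·v)/(|u||v|) = -7.1179/(√46.6383·√76.6797) ≈ -0.119
Cosine distance = 1 - cos θ ≈ 1 - (-0.119) = 1.119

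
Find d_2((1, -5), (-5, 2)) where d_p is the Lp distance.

(Σ|x_i - y_i|^2)^(1/2) = (|1 - (-5)|^2 + |-5 - 2|^2)^(1/2)
= (6^2 + 7^2)^(1/2) = (36 + 49)^(1/2) = (85)^(1/2) ≈ 9.2195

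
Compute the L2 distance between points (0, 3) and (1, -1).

(Σ|x_i - y_i|^2)^(1/2) = (|0 - 1|^2 + |3 - (-1)|^2)^(1/2)
= (1^2 + 4^2)^(1/2) = (1 + 16)^(1/2) = (17)^(1/2) ≈ 4.1231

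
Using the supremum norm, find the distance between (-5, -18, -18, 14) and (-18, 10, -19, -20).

max(|x_i - y_i|) = max(|-5 - (-18)|, |-18 - 10|, |-18 - (-19)|, |14 - (-20)|) = max(13, 28, 1, 34) = 34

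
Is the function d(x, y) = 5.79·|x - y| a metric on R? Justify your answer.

Yes. Since |x - y| is a metric on R and 5.79 > 0, the positive scalar multiple 5.79·|x - y| is also a metric: scaling by a positive constant preserves non-negativity, identity (d=0 ⟺ |x-y|=0 ⟺ x=y), symmetry, and the triangle inequality.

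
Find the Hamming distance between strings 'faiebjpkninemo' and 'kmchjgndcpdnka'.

Differing positions: 1, 2, 3, 4, 5, 6, 7, 8, 9, 10, 11, 12, 13, 14. Hamming distance = 14.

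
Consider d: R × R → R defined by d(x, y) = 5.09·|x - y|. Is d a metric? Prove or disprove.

Yes. Since |x - y| is a metric on R and 5.09 > 0, the positive scalar multiple 5.09·|x - y| is also a metric: scaling by a positive constant preserves non-negativity, identity (d=0 ⟺ |x-y|=0 ⟺ x=y), symmetry, and the triangle inequality.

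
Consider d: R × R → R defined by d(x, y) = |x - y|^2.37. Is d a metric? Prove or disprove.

No. d(x,y) = |x-y|^2.37 fails the triangle inequality since p = 2.37 > 1. Counterexample: x = 3, y = 15, z = 16. d(x,z) = |3 - 16|^2.37 = 13^2.37 ≈ 436.5618, but d(x,y) + d(y,z) = 12^2.37 + 1^2.37 ≈ 361.1267 + 1 = 362.1267. Since 436.5618 > 362.1267, the triangle inequality is violated.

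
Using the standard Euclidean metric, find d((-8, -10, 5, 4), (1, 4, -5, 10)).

√(Σ(x_i - y_i)²) = √((-8 - 1)² + (-10 - 4)² + (5 - (-5))² + (4 - 10)²)
= √((-9)² + (-14)² + 10² + (-6)²) = √(81 + 196 + 100 + 36) = √413 ≈ 20.3224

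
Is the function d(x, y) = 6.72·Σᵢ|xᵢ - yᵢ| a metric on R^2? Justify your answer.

Yes. The L1 (Manhattan) norm induces a metric on R^2, and multiplying a metric by a positive constant 6.72 > 0 preserves all four axioms: non-negativity (6.72·||x-y|| ≥ 0), identity (6.72·||x-y|| = 0 ⟺ ||x-y|| = 0 ⟺ x = y), symmetry (||x-y|| = ||y-x||), and the triangle inequality (6.72·||x-z|| ≤ 6.72·||x-y|| + 6.72·||y-z||). So d is a metric.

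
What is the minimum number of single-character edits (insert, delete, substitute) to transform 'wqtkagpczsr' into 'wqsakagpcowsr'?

Let D[i][j] be the edit distance between the first i characters of 'wqtkagpczsr' and the first j characters of 'wqsakagpcowsr', with D[i][0] = i, D[0][j] = j, and D[i][j] = D[i-1][j-1] if the characters match, else 1 + min(D[i-1][j], D[i][j-1], D[i-1][j-1]). Filling the table (rows: prefixes of 'wqtkagpczsr', columns: prefixes of 'wqsakagpcowsr'):
     ε  w  q  s  a  k  a  g  p  c  o  w  s  r
  ε  0  1  2  3  4  5  6  7  8  9 10 11 12 13
  w  1  0  1  2  3  4  5  6  7  8  9 10 11 12
  q  2  1  0  1  2  3  4  5  6  7  8  9 10 11
  t  3  2  1  1  2  3  4  5  6  7  8  9 10 11
  k  4  3  2  2  2  2  3  4  5  6  7  8  9 10
  a  5  4  3  3  2  3  2  3  4  5  6  7  8  9
  g  6  5  4  4  3  3  3  2  3  4  5  6  7  8
  p  7  6  5  5  4  4  4  3  2  3  4  5  6  7
  c  8  7  6  6  5  5  5  4  3  2  3  4  5  6
  z  9  8  7  7  6  6  6  5  4  3  3  4  5  6
  s 10  9  8  7  7  7  7  6  5  4  4  4  4  5
  r 11 10  9  8  8  8  8  7  6  5  5  5  5  4
The bottom-right entry gives D[11][13] = 4, so no sequence of fewer than 4 edits works. Backtracking through the table gives one optimal edit sequence (4 edits):
  wqtkagpczsr → wqstkagpczsr (ins s @3)
  wqstkagpczsr → wqsakagpczsr (sub t→a @4)
  wqsakagpczsr → wqsakagpcozsr (ins o @10)
  wqsakagpcozsr → wqsakagpcowsr (sub z→w @11)
Edit distance = 4.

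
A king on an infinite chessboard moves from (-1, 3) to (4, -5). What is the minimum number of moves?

max(|x_i - y_i|) = max(|-1 - 4|, |3 - (-5)|) = max(5, 8) = 8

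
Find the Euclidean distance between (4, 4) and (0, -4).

√(Σ(x_i - y_i)²) = √((4 - 0)² + (4 - (-4))²)
= √(4² + 8²) = √(16 + 64) = √80 ≈ 8.9443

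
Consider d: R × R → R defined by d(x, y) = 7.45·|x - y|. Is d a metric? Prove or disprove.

Yes. Since |x - y| is a metric on R and 7.45 > 0, the positive scalar multiple 7.45·|x - y| is also a metric: scaling by a positive constant preserves non-negativity, identity (d=0 ⟺ |x-y|=0 ⟺ x=y), symmetry, and the triangle inequality.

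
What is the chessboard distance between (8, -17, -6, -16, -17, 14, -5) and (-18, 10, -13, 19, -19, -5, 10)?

max(|x_i - y_i|) = max(|8 - (-18)|, |-17 - 10|, |-6 - (-13)|, |-16 - 19|, |-17 - (-19)|, |14 - (-5)|, |-5 - 10|) = max(26, 27, 7, 35, 2, 19, 15) = 35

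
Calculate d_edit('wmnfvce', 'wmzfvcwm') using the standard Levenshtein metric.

Let D[i][j] be the edit distance between the first i characters of 'wmnfvce' and the first j characters of 'wmzfvcwm', with D[i][0] = i, D[0][j] = j, and D[i][j] = D[i-1][j-1] if the characters match, else 1 + min(D[i-1][j], D[i][j-1], D[i-1][j-1]). Filling the table (rows: prefixes of 'wmnfvce', columns: prefixes of 'wmzfvcwm'):
     ε  w  m  z  f  v  c  w  m
  ε  0  1  2  3  4  5  6  7  8
  w  1  0  1  2  3  4  5  6  7
  m  2  1  0  1  2  3  4  5  6
  n  3  2  1  1  2  3  4  5  6
  f  4  3  2  2  1  2  3  4  5
  v  5  4  3  3  2  1  2  3  4
  c  6  5  4  4  3  2  1  2  3
  e  7  6  5  5  4  3  2  2  3
The bottom-right entry gives D[7][8] = 3, so no sequence of fewer than 3 edits works. Backtracking through the table gives one optimal edit sequence (3 edits):
  wmnfvce → wmzfvce (sub n→z @3)
  wmzfvce → wmzfvcwe (ins w @7)
  wmzfvcwe → wmzfvcwm (sub e→m @8)
Edit distance = 3.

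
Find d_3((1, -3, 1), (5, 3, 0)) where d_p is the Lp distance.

(Σ|x_i - y_i|^3)^(1/3) = (|1 - 5|^3 + |-3 - 3|^3 + |1 - 0|^3)^(1/3)
= (4^3 + 6^3 + 1^3)^(1/3) = (64 + 216 + 1)^(1/3) = (281)^(1/3) ≈ 6.5499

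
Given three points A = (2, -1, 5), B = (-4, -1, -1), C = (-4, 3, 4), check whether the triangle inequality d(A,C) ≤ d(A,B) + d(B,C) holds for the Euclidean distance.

d(A,B) = √(6² + 0² + 6²) = √72 ≈ 8.4853, d(B,C) = √(0² + 4² + 5²) = √41 ≈ 6.4031, d(A,C) = √(6² + 4² + 1²) = √53 ≈ 7.2801.
d(A,C) ≈ 7.2801 ≤ 8.4853 + 6.4031 = 14.8884. Triangle inequality is satisfied.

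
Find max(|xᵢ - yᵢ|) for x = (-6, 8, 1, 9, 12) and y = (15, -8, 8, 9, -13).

max(|x_i - y_i|) = max(|-6 - 15|, |8 - (-8)|, |1 - 8|, |9 - 9|, |12 - (-13)|) = max(21, 16, 7, 0, 25) = 25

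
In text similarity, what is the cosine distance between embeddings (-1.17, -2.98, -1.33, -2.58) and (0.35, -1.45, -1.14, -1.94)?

With u = (-1.17, -2.98, -1.33, -2.58), v = (0.35, -1.45, -1.14, -1.94):
u·v = (-1.17)·0.35 + (-2.98)·(-1.45) + (-1.33)·(-1.14) + (-2.58)·(-1.94) = (-0.4095) + 4.321 + 1.5162 + 5.0052 = 10.4329.
|u| = √((-1.17)² + (-2.98)² + (-1.33)² + (-2.58)²) = √(1.3689 + 8.8804 + 1.7689 + 6.6564) = √18.6746, |v| = √(0.35² + (-1.45)² + (-1.14)² + (-1.94)²) = √(0.1225 + 2.1025 + 1.2996 + 3.7636) = √7.2882.
cos θ = (u·v)/(|u||v|) = 10.4329/(√18.6746·√7.2882) ≈ 0.8943
Cosine distance = 1 - cos θ ≈ 1 - 0.8943 = 0.1057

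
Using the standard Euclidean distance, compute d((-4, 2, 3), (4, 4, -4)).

(Σ|x_i - y_i|^2)^(1/2) = (|-4 - 4|^2 + |2 - 4|^2 + |3 - (-4)|^2)^(1/2)
= (8^2 + 2^2 + 7^2)^(1/2) = (64 + 4 + 49)^(1/2) = (117)^(1/2) ≈ 10.8167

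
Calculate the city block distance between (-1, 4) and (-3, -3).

Σ|x_i - y_i| = |-1 - (-3)| + |4 - (-3)| = 2 + 7 = 9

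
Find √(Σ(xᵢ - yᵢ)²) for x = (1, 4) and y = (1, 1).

√(Σ(x_i - y_i)²) = √((1 - 1)² + (4 - 1)²)
= √(0² + 3²) = √(0 + 9) = √9 = 3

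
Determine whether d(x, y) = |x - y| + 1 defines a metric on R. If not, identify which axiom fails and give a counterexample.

No. d fails identity of indiscernibles (specifically d(x,x) = 0): d(-7, -7) = |-7 - (-7)| + 1 = 0 + 1 = 1 ≠ 0.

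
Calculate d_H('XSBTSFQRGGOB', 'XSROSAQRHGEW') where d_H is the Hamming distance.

Differing positions: 3, 4, 6, 9, 11, 12. Hamming distance = 6.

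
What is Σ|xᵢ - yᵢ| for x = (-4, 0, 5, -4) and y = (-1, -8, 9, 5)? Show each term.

Σ|x_i - y_i| = |-4 - (-1)| + |0 - (-8)| + |5 - 9| + |-4 - 5| = 3 + 8 + 4 + 9 = 24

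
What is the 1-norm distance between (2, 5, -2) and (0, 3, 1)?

Σ|x_i - y_i| = |2 - 0| + |5 - 3| + |-2 - 1| = 2 + 2 + 3 = 7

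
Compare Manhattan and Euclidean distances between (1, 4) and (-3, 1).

L1 = |1 - (-3)| + |4 - 1| = 4 + 3 = 7
L2 = √(4² + 3²) = √25 = 5
L1 ≥ L2 always (equality iff movement is along one axis); L1 > L2 here.
Ratio L1/L2 = 7/5 = 1.4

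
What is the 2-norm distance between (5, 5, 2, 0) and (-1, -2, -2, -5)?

(Σ|x_i - y_i|^2)^(1/2) = (|5 - (-1)|^2 + |5 - (-2)|^2 + |2 - (-2)|^2 + |0 - (-5)|^2)^(1/2)
= (6^2 + 7^2 + 4^2 + 5^2)^(1/2) = (36 + 49 + 16 + 25)^(1/2) = (126)^(1/2) ≈ 11.225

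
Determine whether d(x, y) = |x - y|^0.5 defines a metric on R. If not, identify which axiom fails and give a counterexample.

Yes. With 0 < p = 0.5 ≤ 1, d(x,y) = |x-y|^0.5 is a metric on R. Non-negativity and symmetry are immediate; |x-y|^0.5 = 0 ⟺ |x-y| = 0 ⟺ x = y. For the triangle inequality, the function t ↦ t^0.5 is subadditive on [0,∞) when p ≤ 1, so |x-z|^0.5 ≤ (|x-y| + |y-z|)^0.5 ≤ |x-y|^0.5 + |y-z|^0.5.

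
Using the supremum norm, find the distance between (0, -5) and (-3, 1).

max(|x_i - y_i|) = max(|0 - (-3)|, |-5 - 1|) = max(3, 6) = 6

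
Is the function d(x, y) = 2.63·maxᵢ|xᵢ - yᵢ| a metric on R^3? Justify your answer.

Yes. The L∞ (Chebyshev) norm induces a metric on R^3, and multiplying a metric by a positive constant 2.63 > 0 preserves all four axioms: non-negativity (2.63·||x-y|| ≥ 0), identity (2.63·||x-y|| = 0 ⟺ ||x-y|| = 0 ⟺ x = y), symmetry (||x-y|| = ||y-x||), and the triangle inequality (2.63·||x-z|| ≤ 2.63·||x-y|| + 2.63·||y-z||). So d is a metric.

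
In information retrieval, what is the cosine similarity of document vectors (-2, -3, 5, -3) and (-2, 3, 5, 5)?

With u = (-2, -3, 5, -3), v = (-2, 3, 5, 5):
u·v = (-2)·(-2) + (-3)·3 + 5·5 + (-3)·5 = 4 + (-9) + 25 + (-15) = 5.
|u| = √((-2)² + (-3)² + 5² + (-3)²) = √47, |v| = √((-2)² + 3² + 5² + 5²) = √63, so |u||v| = √(47·63) = √2961.
cos θ = (u·v)/(|u||v|) = 5/√2961 ≈ 0.0919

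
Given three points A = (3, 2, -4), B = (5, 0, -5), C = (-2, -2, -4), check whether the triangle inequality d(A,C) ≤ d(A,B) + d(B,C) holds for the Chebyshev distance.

d(A,B) = max(2, 2, 1) = 2, d(B,C) = max(7, 2, 1) = 7, d(A,C) = max(5, 4, 0) = 5.
d(A,C) = 5 ≤ 2 + 7 = 9. Triangle inequality is satisfied.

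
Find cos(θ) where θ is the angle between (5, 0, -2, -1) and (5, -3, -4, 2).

With u = (5, 0, -2, -1), v = (5, -3, -4, 2):
u·v = 5·5 + 0·(-3) + (-2)·(-4) + (-1)·2 = 25 + 0 + 8 + (-2) = 31.
|u| = √(5² + 0² + (-2)² + (-1)²) = √30, |v| = √(5² + (-3)² + (-4)² + 2²) = √54, so |u||v| = √(30·54) = √1620.
cos θ = (u·v)/(|u||v|) = 31/√1620 ≈ 0.7702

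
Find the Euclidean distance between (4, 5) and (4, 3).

√(Σ(x_i - y_i)²) = √((4 - 4)² + (5 - 3)²)
= √(0² + 2²) = √(0 + 4) = √4 = 2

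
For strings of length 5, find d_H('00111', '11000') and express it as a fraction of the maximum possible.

Differing positions: 1, 2, 3, 4, 5. Hamming distance = 5. The maximum possible Hamming distance for length-5 strings is 5, so d_H/5 = 5/5 = 1.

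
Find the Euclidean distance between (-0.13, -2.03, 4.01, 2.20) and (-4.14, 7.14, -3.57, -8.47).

√(Σ(x_i - y_i)²) = √((-0.13 - (-4.14))² + (-2.03 - 7.14)² + (4.01 - (-3.57))² + (2.2 - (-8.47))²)
= √(4.01² + (-9.17)² + 7.58² + 10.67²) = √(16.0801 + 84.0889 + 57.4564 + 113.8489) = √271.4743 ≈ 16.4765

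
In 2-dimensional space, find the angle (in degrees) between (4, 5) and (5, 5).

With u = (4, 5), v = (5, 5):
u·v = 4·5 + 5·5 = 20 + 25 = 45.
|u| = √(4² + 5²) = √41, |v| = √(5² + 5²) = √50, so |u||v| = √(41·50) = √2050.
cos θ = (u·v)/(|u||v|) = 45/√2050 ≈ 0.993884
θ = arccos(0.993884) ≈ 6.34°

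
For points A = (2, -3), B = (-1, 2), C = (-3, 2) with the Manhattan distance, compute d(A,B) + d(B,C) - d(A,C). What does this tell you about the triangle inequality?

d(A,B) = 3 + 5 = 8, d(B,C) = 2 + 0 = 2, d(A,C) = 5 + 5 = 10.
d(A,B) + d(B,C) - d(A,C) = 8 + 2 - 10 = 10 - 10 = 0. This is ≥ 0, so the triangle inequality holds for these points.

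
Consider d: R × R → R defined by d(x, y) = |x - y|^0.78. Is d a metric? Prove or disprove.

Yes. With 0 < p = 0.78 ≤ 1, d(x,y) = |x-y|^0.78 is a metric on R. Non-negativity and symmetry are immediate; |x-y|^0.78 = 0 ⟺ |x-y| = 0 ⟺ x = y. For the triangle inequality, the function t ↦ t^0.78 is subadditive on [0,∞) when p ≤ 1, so |x-z|^0.78 ≤ (|x-y| + |y-z|)^0.78 ≤ |x-y|^0.78 + |y-z|^0.78.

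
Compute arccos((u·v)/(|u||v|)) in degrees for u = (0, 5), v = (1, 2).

With u = (0, 5), v = (1, 2):
u·v = 0·1 + 5·2 = 0 + 10 = 10.
|u| = √(0² + 5²) = √25, |v| = √(1² + 2²) = √5, so |u||v| = √(25·5) = √125.
cos θ = (u·v)/(|u||v|) = 10/√125 ≈ 0.894427
θ = arccos(0.894427) ≈ 26.57°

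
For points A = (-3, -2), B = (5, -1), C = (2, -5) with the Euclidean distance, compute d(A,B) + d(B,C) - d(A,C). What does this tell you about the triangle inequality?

d(A,B) = √(8² + 1²) = √65 ≈ 8.0623, d(B,C) = √(3² + 4²) = √25 = 5, d(A,C) = √(5² + 3²) = √34 ≈ 5.831.
d(A,B) + d(B,C) - d(A,C) = 8.0623 + 5 - 5.831 = 13.0623 - 5.831 = 7.2313 (to 4 decimal places). This is ≥ 0, so the triangle inequality holds for these points.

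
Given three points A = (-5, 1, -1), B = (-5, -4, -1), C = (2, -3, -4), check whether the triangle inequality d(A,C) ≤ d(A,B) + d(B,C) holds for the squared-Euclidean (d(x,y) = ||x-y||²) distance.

d(A,B) = 0² + 5² + 0² = 25, d(B,C) = 7² + 1² + 3² = 59, d(A,C) = 7² + 4² + 3² = 74.
d(A,C) = 74 ≤ 25 + 59 = 84. Triangle inequality is satisfied.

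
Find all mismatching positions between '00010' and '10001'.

Differing positions: 1, 4, 5. Hamming distance = 3.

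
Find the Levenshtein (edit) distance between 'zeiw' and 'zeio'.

Let D[i][j] be the edit distance between the first i characters of 'zeiw' and the first j characters of 'zeio', with D[i][0] = i, D[0][j] = j, and D[i][j] = D[i-1][j-1] if the characters match, else 1 + min(D[i-1][j], D[i][j-1], D[i-1][j-1]). Filling the table (rows: prefixes of 'zeiw', columns: prefixes of 'zeio'):
     ε  z  e  i  o
  ε  0  1  2  3  4
  z  1  0  1  2  3
  e  2  1  0  1  2
  i  3  2  1  0  1
  w  4  3  2  1  1
The bottom-right entry gives D[4][4] = 1, so no sequence of fewer than 1 edit works. Backtracking through the table gives one optimal edit sequence (1 edit):
  zeiw → zeio (sub w→o @4)
Edit distance = 1.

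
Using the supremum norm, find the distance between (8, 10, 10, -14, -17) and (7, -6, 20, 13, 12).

max(|x_i - y_i|) = max(|8 - 7|, |10 - (-6)|, |10 - 20|, |-14 - 13|, |-17 - 12|) = max(1, 16, 10, 27, 29) = 29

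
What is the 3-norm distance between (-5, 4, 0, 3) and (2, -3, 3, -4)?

(Σ|x_i - y_i|^3)^(1/3) = (|-5 - 2|^3 + |4 - (-3)|^3 + |0 - 3|^3 + |3 - (-4)|^3)^(1/3)
= (7^3 + 7^3 + 3^3 + 7^3)^(1/3) = (343 + 343 + 27 + 343)^(1/3) = (1056)^(1/3) ≈ 10.1833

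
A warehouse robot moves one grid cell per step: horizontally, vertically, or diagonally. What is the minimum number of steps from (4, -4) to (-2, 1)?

max(|x_i - y_i|) = max(|4 - (-2)|, |-4 - 1|) = max(6, 5) = 6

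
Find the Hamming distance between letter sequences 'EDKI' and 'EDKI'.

Differing positions: none. Hamming distance = 0.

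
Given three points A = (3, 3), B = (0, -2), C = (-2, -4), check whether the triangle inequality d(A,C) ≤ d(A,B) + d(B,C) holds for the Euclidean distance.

d(A,B) = √(3² + 5²) = √34 ≈ 5.831, d(B,C) = √(2² + 2²) = √8 ≈ 2.8284, d(A,C) = √(5² + 7²) = √74 ≈ 8.6023.
d(A,C) ≈ 8.6023 ≤ 5.831 + 2.8284 = 8.6594. Triangle inequality is satisfied.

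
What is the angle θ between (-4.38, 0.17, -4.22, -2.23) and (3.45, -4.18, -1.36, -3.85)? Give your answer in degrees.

With u = (-4.38, 0.17, -4.22, -2.23), v = (3.45, -4.18, -1.36, -3.85):
u·v = (-4.38)·3.45 + 0.17·(-4.18) + (-4.22)·(-1.36) + (-2.23)·(-3.85) = (-15.111) + (-0.7106) + 5.7392 + 8.5855 = -1.4969.
|u| = √((-4.38)² + 0.17² + (-4.22)² + (-2.23)²) = √(19.1844 + 0.0289 + 17.8084 + 4.9729) = √41.9946, |v| = √(3.45² + (-4.18)² + (-1.36)² + (-3.85)²) = √(11.9025 + 17.4724 + 1.8496 + 14.8225) = √46.047.
cos θ = (u·v)/(|u||v|) = -1.4969/(√41.9946·√46.047) ≈ -0.03404
θ = arccos(-0.03404) ≈ 91.95°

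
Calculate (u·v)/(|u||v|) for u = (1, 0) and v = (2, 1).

With u = (1, 0), v = (2, 1):
u·v = 1·2 + 0·1 = 2 + 0 = 2.
|u| = √(1² + 0²) = √1, |v| = √(2² + 1²) = √5, so |u||v| = √(1·5) = √5.
cos θ = (u·v)/(|u||v|) = 2/√5 ≈ 0.8944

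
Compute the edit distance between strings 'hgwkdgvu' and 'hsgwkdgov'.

Let D[i][j] be the edit distance between the first i characters of 'hgwkdgvu' and the first j characters of 'hsgwkdgov', with D[i][0] = i, D[0][j] = j, and D[i][j] = D[i-1][j-1] if the characters match, else 1 + min(D[i-1][j], D[i][j-1], D[i-1][j-1]). Filling the table (rows: prefixes of 'hgwkdgvu', columns: prefixes of 'hsgwkdgov'):
     ε  h  s  g  w  k  d  g  o  v
  ε  0  1  2  3  4  5  6  7  8  9
  h  1  0  1  2  3  4  5  6  7  8
  g  2  1  1  1  2  3  4  5  6  7
  w  3  2  2  2  1  2  3  4  5  6
  k  4  3  3  3  2  1  2  3  4  5
  d  5  4  4  4  3  2  1  2  3  4
  g  6  5  5  4  4  3  2  1  2  3
  v  7  6  6  5  5  4  3  2  2  2
  u  8  7  7  6  6  5  4  3  3  3
The bottom-right entry gives D[8][9] = 3, so no sequence of fewer than 3 edits works. Backtracking through the table gives one optimal edit sequence (3 edits):
  hgwkdgvu → hsgwkdgvu (ins s @2)
  hsgwkdgvu → hsgwkdgou (sub v→o @8)
  hsgwkdgou → hsgwkdgov (sub u→v @9)
Edit distance = 3.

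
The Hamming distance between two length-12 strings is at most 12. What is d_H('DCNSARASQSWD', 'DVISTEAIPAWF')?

Differing positions: 2, 3, 5, 6, 8, 9, 10, 12. Hamming distance = 8. The maximum possible Hamming distance for length-12 strings is 12, so d_H/12 = 8/12 ≈ 0.6667.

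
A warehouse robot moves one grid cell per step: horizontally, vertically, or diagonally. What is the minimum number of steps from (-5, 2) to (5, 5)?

max(|x_i - y_i|) = max(|-5 - 5|, |2 - 5|) = max(10, 3) = 10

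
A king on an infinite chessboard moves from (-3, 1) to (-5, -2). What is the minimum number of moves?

max(|x_i - y_i|) = max(|-3 - (-5)|, |1 - (-2)|) = max(2, 3) = 3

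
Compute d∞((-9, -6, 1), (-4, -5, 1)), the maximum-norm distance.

max(|x_i - y_i|) = max(|-9 - (-4)|, |-6 - (-5)|, |1 - 1|) = max(5, 1, 0) = 5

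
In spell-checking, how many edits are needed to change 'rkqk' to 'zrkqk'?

Let D[i][j] be the edit distance between the first i characters of 'rkqk' and the first j characters of 'zrkqk', with D[i][0] = i, D[0][j] = j, and D[i][j] = D[i-1][j-1] if the characters match, else 1 + min(D[i-1][j], D[i][j-1], D[i-1][j-1]). Filling the table (rows: prefixes of 'rkqk', columns: prefixes of 'zrkqk'):
     ε  z  r  k  q  k
  ε  0  1  2  3  4  5
  r  1  1  1  2  3  4
  k  2  2  2  1  2  3
  q  3  3  3  2  1  2
  k  4  4  4  3  2  1
The bottom-right entry gives D[4][5] = 1, so no sequence of fewer than 1 edit works. Backtracking through the table gives one optimal edit sequence (1 edit):
  rkqk → zrkqk (ins z @1)
Edit distance = 1.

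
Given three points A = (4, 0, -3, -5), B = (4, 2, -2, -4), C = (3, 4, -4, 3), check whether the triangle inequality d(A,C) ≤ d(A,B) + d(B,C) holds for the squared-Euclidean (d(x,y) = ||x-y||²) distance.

d(A,B) = 0² + 2² + 1² + 1² = 6, d(B,C) = 1² + 2² + 2² + 7² = 58, d(A,C) = 1² + 4² + 1² + 8² = 82.
d(A,C) = 82 > 6 + 58 = 64. Triangle inequality is VIOLATED. (Squared-Euclidean is not a metric — this is a counterexample.)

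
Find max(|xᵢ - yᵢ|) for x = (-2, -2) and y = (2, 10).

max(|x_i - y_i|) = max(|-2 - 2|, |-2 - 10|) = max(4, 12) = 12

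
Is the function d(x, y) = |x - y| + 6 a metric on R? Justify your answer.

No. d fails identity of indiscernibles (specifically d(x,x) = 0): d(5, 5) = |5 - 5| + 6 = 0 + 6 = 6 ≠ 0.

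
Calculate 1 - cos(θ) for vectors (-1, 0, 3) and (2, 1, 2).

With u = (-1, 0, 3), v = (2, 1, 2):
u·v = (-1)·2 + 0·1 + 3·2 = (-2) + 0 + 6 = 4.
|u| = √((-1)² + 0² + 3²) = √10, |v| = √(2² + 1² + 2²) = √9, so |u||v| = √(10·9) = √90.
cos θ = (u·v)/(|u||v|) = 4/√90 ≈ 0.4216
Cosine distance = 1 - cos θ ≈ 1 - 0.4216 = 0.5784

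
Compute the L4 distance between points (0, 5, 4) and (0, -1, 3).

(Σ|x_i - y_i|^4)^(1/4) = (|0 - 0|^4 + |5 - (-1)|^4 + |4 - 3|^4)^(1/4)
= (0^4 + 6^4 + 1^4)^(1/4) = (0 + 1296 + 1)^(1/4) = (1297)^(1/4) ≈ 6.0012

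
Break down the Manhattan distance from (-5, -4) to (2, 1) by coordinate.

Σ|x_i - y_i| = |-5 - 2| + |-4 - 1| = 7 + 5 = 12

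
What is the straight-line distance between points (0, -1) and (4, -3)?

√(Σ(x_i - y_i)²) = √((0 - 4)² + (-1 - (-3))²)
= √((-4)² + 2²) = √(16 + 4) = √20 ≈ 4.4721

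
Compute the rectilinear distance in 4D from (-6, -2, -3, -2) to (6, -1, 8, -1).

Σ|x_i - y_i| = |-6 - 6| + |-2 - (-1)| + |-3 - 8| + |-2 - (-1)| = 12 + 1 + 11 + 1 = 25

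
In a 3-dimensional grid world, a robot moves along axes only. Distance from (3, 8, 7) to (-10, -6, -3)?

Σ|x_i - y_i| = |3 - (-10)| + |8 - (-6)| + |7 - (-3)| = 13 + 14 + 10 = 37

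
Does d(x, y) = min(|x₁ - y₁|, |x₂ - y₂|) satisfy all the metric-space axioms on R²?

No. d fails identity of indiscernibles: take x = (2, 0) and y = (2, 6). Then d(x,y) = min(|2 - 2|, |0 - 6|) = min(0, 6) = 0, yet x ≠ y.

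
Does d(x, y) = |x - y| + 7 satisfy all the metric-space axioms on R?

No. d fails identity of indiscernibles (specifically d(x,x) = 0): d(4, 4) = |4 - 4| + 7 = 0 + 7 = 7 ≠ 0.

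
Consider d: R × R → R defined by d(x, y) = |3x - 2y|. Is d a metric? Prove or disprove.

No. d fails symmetry: d(7, 2) = |3·7 - 2·2| = |17| = 17, but d(2, 7) = |3·2 - 2·7| = |-8| = 8. Since 17 ≠ 8, d(x,y) ≠ d(y,x) in general.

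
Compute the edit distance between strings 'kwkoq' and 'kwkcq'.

Let D[i][j] be the edit distance between the first i characters of 'kwkoq' and the first j characters of 'kwkcq', with D[i][0] = i, D[0][j] = j, and D[i][j] = D[i-1][j-1] if the characters match, else 1 + min(D[i-1][j], D[i][j-1], D[i-1][j-1]). Filling the table (rows: prefixes of 'kwkoq', columns: prefixes of 'kwkcq'):
     ε  k  w  k  c  q
  ε  0  1  2  3  4  5
  k  1  0  1  2  3  4
  w  2  1  0  1  2  3
  k  3  2  1  0  1  2
  o  4  3  2  1  1  2
  q  5  4  3  2  2  1
The bottom-right entry gives D[5][5] = 1, so no sequence of fewer than 1 edit works. Backtracking through the table gives one optimal edit sequence (1 edit):
  kwkoq → kwkcq (sub o→c @4)
Edit distance = 1.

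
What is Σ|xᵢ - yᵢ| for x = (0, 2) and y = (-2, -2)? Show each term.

Σ|x_i - y_i| = |0 - (-2)| + |2 - (-2)| = 2 + 4 = 6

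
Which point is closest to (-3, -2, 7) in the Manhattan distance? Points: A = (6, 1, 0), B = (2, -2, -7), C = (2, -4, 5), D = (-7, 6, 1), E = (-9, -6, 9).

Distances: d(A) = 19, d(B) = 19, d(C) = 9, d(D) = 18, d(E) = 12. Nearest: C = (2, -4, 5) with distance 9.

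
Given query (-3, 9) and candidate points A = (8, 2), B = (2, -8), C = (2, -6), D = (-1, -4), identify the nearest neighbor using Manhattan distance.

Distances: d(A) = 18, d(B) = 22, d(C) = 20, d(D) = 15. Nearest: D = (-1, -4) with distance 15.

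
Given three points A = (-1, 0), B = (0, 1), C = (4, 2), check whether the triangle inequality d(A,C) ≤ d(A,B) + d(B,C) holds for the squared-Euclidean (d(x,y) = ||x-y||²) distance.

d(A,B) = 1² + 1² = 2, d(B,C) = 4² + 1² = 17, d(A,C) = 5² + 2² = 29.
d(A,C) = 29 > 2 + 17 = 19. Triangle inequality is VIOLATED. (Squared-Euclidean is not a metric — this is a counterexample.)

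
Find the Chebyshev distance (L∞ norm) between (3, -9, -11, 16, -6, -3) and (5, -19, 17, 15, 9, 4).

max(|x_i - y_i|) = max(|3 - 5|, |-9 - (-19)|, |-11 - 17|, |16 - 15|, |-6 - 9|, |-3 - 4|) = max(2, 10, 28, 1, 15, 7) = 28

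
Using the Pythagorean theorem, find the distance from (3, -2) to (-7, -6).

√(Σ(x_i - y_i)²) = √((3 - (-7))² + (-2 - (-6))²)
= √(10² + 4²) = √(100 + 16) = √116 ≈ 10.7703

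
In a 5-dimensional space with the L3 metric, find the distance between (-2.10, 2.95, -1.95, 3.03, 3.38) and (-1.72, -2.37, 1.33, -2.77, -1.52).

(Σ|x_i - y_i|^3)^(1/3) = (|-2.1 - (-1.72)|^3 + |2.95 - (-2.37)|^3 + |-1.95 - 1.33|^3 + |3.03 - (-2.77)|^3 + |3.38 - (-1.52)|^3)^(1/3)
= (0.38^3 + 5.32^3 + 3.28^3 + 5.8^3 + 4.9^3)^(1/3) ≈ (0.0549 + 150.5688 + 35.2876 + 195.112 + 117.649)^(1/3) = (498.6723)^(1/3) ≈ 7.93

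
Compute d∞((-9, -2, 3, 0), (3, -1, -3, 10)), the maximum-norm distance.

max(|x_i - y_i|) = max(|-9 - 3|, |-2 - (-1)|, |3 - (-3)|, |0 - 10|) = max(12, 1, 6, 10) = 12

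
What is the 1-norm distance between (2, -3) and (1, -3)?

Σ|x_i - y_i| = |2 - 1| + |-3 - (-3)| = 1 + 0 = 1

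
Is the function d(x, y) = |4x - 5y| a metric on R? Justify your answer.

No. d fails symmetry: d(8, 6) = |4·8 - 5·6| = |2| = 2, but d(6, 8) = |4·6 - 5·8| = |-16| = 16. Since 2 ≠ 16, d(x,y) ≠ d(y,x) in general.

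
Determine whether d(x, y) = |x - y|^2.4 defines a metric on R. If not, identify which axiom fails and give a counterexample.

No. d(x,y) = |x-y|^2.4 fails the triangle inequality since p = 2.4 > 1. Counterexample: x = -4, y = -2, z = 9. d(x,z) = |-4 - 9|^2.4 = 13^2.4 ≈ 471.4808, but d(x,y) + d(y,z) = 2^2.4 + 11^2.4 ≈ 5.278 + 315.7493 = 321.0273. Since 471.4808 > 321.0273, the triangle inequality is violated.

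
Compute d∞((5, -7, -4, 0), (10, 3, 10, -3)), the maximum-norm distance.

max(|x_i - y_i|) = max(|5 - 10|, |-7 - 3|, |-4 - 10|, |0 - (-3)|) = max(5, 10, 14, 3) = 14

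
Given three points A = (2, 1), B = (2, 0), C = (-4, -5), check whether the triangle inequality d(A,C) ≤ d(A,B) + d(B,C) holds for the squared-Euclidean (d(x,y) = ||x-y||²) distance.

d(A,B) = 0² + 1² = 1, d(B,C) = 6² + 5² = 61, d(A,C) = 6² + 6² = 72.
d(A,C) = 72 > 1 + 61 = 62. Triangle inequality is VIOLATED. (Squared-Euclidean is not a metric — this is a counterexample.)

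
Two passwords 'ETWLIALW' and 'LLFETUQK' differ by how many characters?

Differing positions: 1, 2, 3, 4, 5, 6, 7, 8. Hamming distance = 8.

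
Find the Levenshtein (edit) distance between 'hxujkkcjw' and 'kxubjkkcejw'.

Let D[i][j] be the edit distance between the first i characters of 'hxujkkcjw' and the first j characters of 'kxubjkkcejw', with D[i][0] = i, D[0][j] = j, and D[i][j] = D[i-1][j-1] if the characters match, else 1 + min(D[i-1][j], D[i][j-1], D[i-1][j-1]). Filling the table (rows: prefixes of 'hxujkkcjw', columns: prefixes of 'kxubjkkcejw'):
     ε  k  x  u  b  j  k  k  c  e  j  w
  ε  0  1  2  3  4  5  6  7  8  9 10 11
  h  1  1  2  3  4  5  6  7  8  9 10 11
  x  2  2  1  2  3  4  5  6  7  8  9 10
  u  3  3  2  1  2  3  4  5  6  7  8  9
  j  4  4  3  2  2  2  3  4  5  6  7  8
  k  5  4  4  3  3  3  2  3  4  5  6  7
  k  6  5  5  4  4  4  3  2  3  4  5  6
  c  7  6  6  5  5  5  4  3  2  3  4  5
  j  8  7  7  6  6  5  5  4  3  3  3  4
  w  9  8  8  7  7  6  6  5  4  4  4  3
The bottom-right entry gives D[9][11] = 3, so no sequence of fewer than 3 edits works. Backtracking through the table gives one optimal edit sequence (3 edits):
  hxujkkcjw → kxujkkcjw (sub h→k @1)
  kxujkkcjw → kxubjkkcjw (ins b @4)
  kxubjkkcjw → kxubjkkcejw (ins e @9)
Edit distance = 3.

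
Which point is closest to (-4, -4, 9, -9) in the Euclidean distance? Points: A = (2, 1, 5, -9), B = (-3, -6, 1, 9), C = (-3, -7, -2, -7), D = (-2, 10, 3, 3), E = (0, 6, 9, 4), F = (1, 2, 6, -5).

Distances: d(A) ≈ 8.775, d(B) ≈ 19.8242, d(C) ≈ 11.619, d(D) ≈ 19.4936, d(E) ≈ 16.8819, d(F) ≈ 9.2736. Nearest: A = (2, 1, 5, -9) with distance 8.775.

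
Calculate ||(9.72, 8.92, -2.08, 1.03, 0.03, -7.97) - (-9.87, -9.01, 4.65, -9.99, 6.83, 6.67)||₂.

√(Σ(x_i - y_i)²) = √((9.72 - (-9.87))² + (8.92 - (-9.01))² + (-2.08 - 4.65)² + (1.03 - (-9.99))² + (0.03 - 6.83)² + (-7.97 - 6.67)²)
= √(19.59² + 17.93² + (-6.73)² + 11.02² + (-6.8)² + (-14.64)²) = √(383.7681 + 321.4849 + 45.2929 + 121.4404 + 46.24 + 214.3296) = √1132.5559 ≈ 33.6535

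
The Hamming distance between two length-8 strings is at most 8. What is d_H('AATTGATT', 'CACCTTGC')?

Differing positions: 1, 3, 4, 5, 6, 7, 8. Hamming distance = 7. The maximum possible Hamming distance for length-8 strings is 8, so d_H/8 = 7/8 = 0.875.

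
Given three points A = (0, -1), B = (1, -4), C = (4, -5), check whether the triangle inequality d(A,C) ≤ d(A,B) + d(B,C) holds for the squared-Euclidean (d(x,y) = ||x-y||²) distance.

d(A,B) = 1² + 3² = 10, d(B,C) = 3² + 1² = 10, d(A,C) = 4² + 4² = 32.
d(A,C) = 32 > 10 + 10 = 20. Triangle inequality is VIOLATED. (Squared-Euclidean is not a metric — this is a counterexample.)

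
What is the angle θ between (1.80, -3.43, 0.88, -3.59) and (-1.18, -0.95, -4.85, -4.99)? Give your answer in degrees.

With u = (1.80, -3.43, 0.88, -3.59), v = (-1.18, -0.95, -4.85, -4.99):
u·v = 1.8·(-1.18) + (-3.43)·(-0.95) + 0.88·(-4.85) + (-3.59)·(-4.99) = (-2.124) + 3.2585 + (-4.268) + 17.9141 = 14.7806.
|u| = √(1.8² + (-3.43)² + 0.88² + (-3.59)²) = √(3.24 + 11.7649 + 0.7744 + 12.8881) = √28.6674, |v| = √((-1.18)² + (-0.95)² + (-4.85)² + (-4.99)²) = √(1.3924 + 0.9025 + 23.5225 + 24.9001) = √50.7175.
cos θ = (u·v)/(|u||v|) = 14.7806/(√28.6674·√50.7175) ≈ 0.387631
θ = arccos(0.387631) ≈ 67.19°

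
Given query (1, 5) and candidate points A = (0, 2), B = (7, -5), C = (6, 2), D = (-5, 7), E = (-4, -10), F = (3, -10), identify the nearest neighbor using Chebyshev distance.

Distances: d(A) = 3, d(B) = 10, d(C) = 5, d(D) = 6, d(E) = 15, d(F) = 15. Nearest: A = (0, 2) with distance 3.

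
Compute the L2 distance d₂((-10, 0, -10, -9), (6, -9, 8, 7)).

√(Σ(x_i - y_i)²) = √((-10 - 6)² + (0 - (-9))² + (-10 - 8)² + (-9 - 7)²)
= √((-16)² + 9² + (-18)² + (-16)²) = √(256 + 81 + 324 + 256) = √917 ≈ 30.282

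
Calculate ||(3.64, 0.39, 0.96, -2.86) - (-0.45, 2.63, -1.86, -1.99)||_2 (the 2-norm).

(Σ|x_i - y_i|^2)^(1/2) = (|3.64 - (-0.45)|^2 + |0.39 - 2.63|^2 + |0.96 - (-1.86)|^2 + |-2.86 - (-1.99)|^2)^(1/2)
= (4.09^2 + 2.24^2 + 2.82^2 + 0.87^2)^(1/2) = (16.7281 + 5.0176 + 7.9524 + 0.7569)^(1/2) = (30.455)^(1/2) ≈ 5.5186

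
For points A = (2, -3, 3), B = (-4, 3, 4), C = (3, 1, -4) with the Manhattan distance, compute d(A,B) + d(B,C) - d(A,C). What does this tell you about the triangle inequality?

d(A,B) = 6 + 6 + 1 = 13, d(B,C) = 7 + 2 + 8 = 17, d(A,C) = 1 + 4 + 7 = 12.
d(A,B) + d(B,C) - d(A,C) = 13 + 17 - 12 = 30 - 12 = 18. This is ≥ 0, so the triangle inequality holds for these points.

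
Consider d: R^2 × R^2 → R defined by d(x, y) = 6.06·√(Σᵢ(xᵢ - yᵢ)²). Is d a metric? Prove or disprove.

Yes. The L2 (Euclidean) norm induces a metric on R^2, and multiplying a metric by a positive constant 6.06 > 0 preserves all four axioms: non-negativity (6.06·||x-y|| ≥ 0), identity (6.06·||x-y|| = 0 ⟺ ||x-y|| = 0 ⟺ x = y), symmetry (||x-y|| = ||y-x||), and the triangle inequality (6.06·||x-z|| ≤ 6.06·||x-y|| + 6.06·||y-z||). So d is a metric.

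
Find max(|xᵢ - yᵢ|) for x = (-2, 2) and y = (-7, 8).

max(|x_i - y_i|) = max(|-2 - (-7)|, |2 - 8|) = max(5, 6) = 6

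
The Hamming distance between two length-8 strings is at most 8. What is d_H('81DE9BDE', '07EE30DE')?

Differing positions: 1, 2, 3, 5, 6. Hamming distance = 5. The maximum possible Hamming distance for length-8 strings is 8, so d_H/8 = 5/8 = 0.625.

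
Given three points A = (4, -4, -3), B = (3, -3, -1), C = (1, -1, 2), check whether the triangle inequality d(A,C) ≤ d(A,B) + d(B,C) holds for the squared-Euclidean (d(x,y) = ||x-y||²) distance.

d(A,B) = 1² + 1² + 2² = 6, d(B,C) = 2² + 2² + 3² = 17, d(A,C) = 3² + 3² + 5² = 43.
d(A,C) = 43 > 6 + 17 = 23. Triangle inequality is VIOLATED. (Squared-Euclidean is not a metric — this is a counterexample.)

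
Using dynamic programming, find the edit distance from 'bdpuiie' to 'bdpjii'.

Let D[i][j] be the edit distance between the first i characters of 'bdpuiie' and the first j characters of 'bdpjii', with D[i][0] = i, D[0][j] = j, and D[i][j] = D[i-1][j-1] if the characters match, else 1 + min(D[i-1][j], D[i][j-1], D[i-1][j-1]). Filling the table (rows: prefixes of 'bdpuiie', columns: prefixes of 'bdpjii'):
     ε  b  d  p  j  i  i
  ε  0  1  2  3  4  5  6
  b  1  0  1  2  3  4  5
  d  2  1  0  1  2  3  4
  p  3  2  1  0  1  2  3
  u  4  3  2  1  1  2  3
  i  5  4  3  2  2  1  2
  i  6  5  4  3  3  2  1
  e  7  6  5  4  4  3  2
The bottom-right entry gives D[7][6] = 2, so no sequence of fewer than 2 edits works. Backtracking through the table gives one optimal edit sequence (2 edits):
  bdpuiie → bdpjiie (sub u→j @4)
  bdpjiie → bdpjii (del e @7)
Edit distance = 2.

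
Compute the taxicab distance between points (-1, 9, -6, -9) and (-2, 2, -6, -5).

Σ|x_i - y_i| = |-1 - (-2)| + |9 - 2| + |-6 - (-6)| + |-9 - (-5)| = 1 + 7 + 0 + 4 = 12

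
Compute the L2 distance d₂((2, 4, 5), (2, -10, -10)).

√(Σ(x_i - y_i)²) = √((2 - 2)² + (4 - (-10))² + (5 - (-10))²)
= √(0² + 14² + 15²) = √(0 + 196 + 225) = √421 ≈ 20.5183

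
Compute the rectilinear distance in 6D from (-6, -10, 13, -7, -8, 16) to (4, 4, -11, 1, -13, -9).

Σ|x_i - y_i| = |-6 - 4| + |-10 - 4| + |13 - (-11)| + |-7 - 1| + |-8 - (-13)| + |16 - (-9)| = 10 + 14 + 24 + 8 + 5 + 25 = 86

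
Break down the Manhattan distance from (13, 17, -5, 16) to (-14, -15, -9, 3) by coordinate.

Σ|x_i - y_i| = |13 - (-14)| + |17 - (-15)| + |-5 - (-9)| + |16 - 3| = 27 + 32 + 4 + 13 = 76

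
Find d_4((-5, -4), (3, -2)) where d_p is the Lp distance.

(Σ|x_i - y_i|^4)^(1/4) = (|-5 - 3|^4 + |-4 - (-2)|^4)^(1/4)
= (8^4 + 2^4)^(1/4) = (4096 + 16)^(1/4) = (4112)^(1/4) ≈ 8.0078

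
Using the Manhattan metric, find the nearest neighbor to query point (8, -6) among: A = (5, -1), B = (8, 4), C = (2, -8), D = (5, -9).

Distances: d(A) = 8, d(B) = 10, d(C) = 8, d(D) = 6. Nearest: D = (5, -9) with distance 6.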